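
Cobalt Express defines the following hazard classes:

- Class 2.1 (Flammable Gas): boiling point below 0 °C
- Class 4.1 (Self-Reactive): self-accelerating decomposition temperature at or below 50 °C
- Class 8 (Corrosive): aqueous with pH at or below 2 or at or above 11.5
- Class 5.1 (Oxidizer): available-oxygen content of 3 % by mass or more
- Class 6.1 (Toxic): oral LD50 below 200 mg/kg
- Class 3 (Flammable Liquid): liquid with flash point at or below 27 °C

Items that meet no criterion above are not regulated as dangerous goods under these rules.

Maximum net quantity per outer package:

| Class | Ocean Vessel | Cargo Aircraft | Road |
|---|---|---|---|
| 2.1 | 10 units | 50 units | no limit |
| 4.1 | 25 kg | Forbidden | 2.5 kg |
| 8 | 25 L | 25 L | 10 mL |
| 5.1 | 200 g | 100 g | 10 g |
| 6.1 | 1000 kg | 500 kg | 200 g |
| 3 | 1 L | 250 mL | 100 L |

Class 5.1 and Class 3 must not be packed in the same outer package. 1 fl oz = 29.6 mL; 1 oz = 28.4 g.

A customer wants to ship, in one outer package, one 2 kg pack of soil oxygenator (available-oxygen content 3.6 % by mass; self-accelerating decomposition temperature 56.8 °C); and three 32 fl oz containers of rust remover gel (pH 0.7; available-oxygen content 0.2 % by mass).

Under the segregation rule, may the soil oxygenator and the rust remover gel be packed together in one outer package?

The soil oxygenator has available-oxygen content 3.6 % by mass, which is ≥ 3 % by mass, so it is Class 5.1 (Oxidizer).
Rust remover gel: pH 0.7 ≤ 2 → Class 8 (Corrosive).
No segregation rule bars Class 5.1 with Class 8.

Yes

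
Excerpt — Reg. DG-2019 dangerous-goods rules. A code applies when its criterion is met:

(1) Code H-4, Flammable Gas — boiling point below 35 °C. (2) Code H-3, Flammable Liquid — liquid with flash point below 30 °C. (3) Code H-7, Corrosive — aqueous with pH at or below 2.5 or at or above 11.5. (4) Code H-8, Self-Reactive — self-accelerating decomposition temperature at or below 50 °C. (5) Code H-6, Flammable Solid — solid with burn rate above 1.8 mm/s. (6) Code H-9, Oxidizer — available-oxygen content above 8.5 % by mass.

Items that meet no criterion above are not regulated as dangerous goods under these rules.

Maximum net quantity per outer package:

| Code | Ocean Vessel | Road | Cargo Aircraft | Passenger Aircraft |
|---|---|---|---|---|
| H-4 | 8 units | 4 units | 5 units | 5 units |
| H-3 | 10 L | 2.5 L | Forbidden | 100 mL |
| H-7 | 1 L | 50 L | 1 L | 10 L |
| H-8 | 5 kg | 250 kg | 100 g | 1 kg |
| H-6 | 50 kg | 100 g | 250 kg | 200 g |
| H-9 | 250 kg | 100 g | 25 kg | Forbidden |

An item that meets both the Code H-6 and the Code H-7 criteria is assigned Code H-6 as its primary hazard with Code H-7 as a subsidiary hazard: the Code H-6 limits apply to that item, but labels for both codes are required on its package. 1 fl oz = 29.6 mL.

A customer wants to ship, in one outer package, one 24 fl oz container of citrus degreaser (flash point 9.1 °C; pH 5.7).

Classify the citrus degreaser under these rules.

Code H-3

Flash point 9.1 °C meets the Code H-3 criterion (Flammable Liquid), so the citrus degreaser is Code H-3.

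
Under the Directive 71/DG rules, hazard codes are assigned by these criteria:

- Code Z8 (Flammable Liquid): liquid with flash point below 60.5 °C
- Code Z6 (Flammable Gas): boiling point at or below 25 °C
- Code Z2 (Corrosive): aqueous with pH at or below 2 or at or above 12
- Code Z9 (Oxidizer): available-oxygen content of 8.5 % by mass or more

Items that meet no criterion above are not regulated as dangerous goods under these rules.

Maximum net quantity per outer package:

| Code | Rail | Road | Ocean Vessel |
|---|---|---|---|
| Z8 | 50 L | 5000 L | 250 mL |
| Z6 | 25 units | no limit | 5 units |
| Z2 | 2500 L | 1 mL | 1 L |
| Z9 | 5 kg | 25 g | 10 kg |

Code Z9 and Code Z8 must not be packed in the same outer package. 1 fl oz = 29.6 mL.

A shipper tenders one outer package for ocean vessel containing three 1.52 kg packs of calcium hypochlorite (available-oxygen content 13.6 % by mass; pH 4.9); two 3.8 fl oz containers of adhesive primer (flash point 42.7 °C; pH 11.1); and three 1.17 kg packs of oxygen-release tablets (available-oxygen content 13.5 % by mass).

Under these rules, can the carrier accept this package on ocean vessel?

No

Calcium hypochlorite: available-oxygen content 13.6 % by mass ≥ 8.5 % by mass → Code Z9 (Oxidizer).
Adhesive primer: flash point 42.7 °C < 60.5 °C → Code Z8 (Flammable Liquid).
The oxygen-release tablets have available-oxygen content 13.5 % by mass, which is ≥ 8.5 % by mass, so they are Code Z9 (Oxidizer).
Code Z9 net quantity: (three 1.52 kg packs = 4.56 kg) + (three 1.17 kg packs = 3.51 kg) = 8.07 kg.
8.07 kg is within the ocean vessel limit of 10 kg for Code Z9.
Code Z8 quantity: two 3.8 fl oz containers = 224.96 mL.
224.96 mL ≤ 250 mL (ocean vessel limit, Code Z8) — within limit.
Code Z9 and Code Z8 may not share an outer package.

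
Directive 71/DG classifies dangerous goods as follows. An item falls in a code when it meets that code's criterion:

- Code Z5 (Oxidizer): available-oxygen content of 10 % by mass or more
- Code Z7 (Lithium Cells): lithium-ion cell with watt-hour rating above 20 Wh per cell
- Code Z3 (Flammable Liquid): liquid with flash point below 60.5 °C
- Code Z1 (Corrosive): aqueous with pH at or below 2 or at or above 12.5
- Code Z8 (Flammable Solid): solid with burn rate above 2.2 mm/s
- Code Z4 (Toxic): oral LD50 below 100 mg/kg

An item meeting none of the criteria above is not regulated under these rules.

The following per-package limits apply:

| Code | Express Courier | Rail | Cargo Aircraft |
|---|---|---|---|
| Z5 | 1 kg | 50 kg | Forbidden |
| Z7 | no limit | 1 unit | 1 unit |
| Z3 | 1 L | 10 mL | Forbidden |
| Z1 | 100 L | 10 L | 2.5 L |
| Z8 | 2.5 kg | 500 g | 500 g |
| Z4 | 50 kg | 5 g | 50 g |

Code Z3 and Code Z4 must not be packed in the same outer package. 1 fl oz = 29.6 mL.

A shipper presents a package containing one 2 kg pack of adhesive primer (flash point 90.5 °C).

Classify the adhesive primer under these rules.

flash point 90.5 °C is not below 60.5 °C, so Code Z3 does not apply.
No criterion is met, so the item is not regulated.

Not regulated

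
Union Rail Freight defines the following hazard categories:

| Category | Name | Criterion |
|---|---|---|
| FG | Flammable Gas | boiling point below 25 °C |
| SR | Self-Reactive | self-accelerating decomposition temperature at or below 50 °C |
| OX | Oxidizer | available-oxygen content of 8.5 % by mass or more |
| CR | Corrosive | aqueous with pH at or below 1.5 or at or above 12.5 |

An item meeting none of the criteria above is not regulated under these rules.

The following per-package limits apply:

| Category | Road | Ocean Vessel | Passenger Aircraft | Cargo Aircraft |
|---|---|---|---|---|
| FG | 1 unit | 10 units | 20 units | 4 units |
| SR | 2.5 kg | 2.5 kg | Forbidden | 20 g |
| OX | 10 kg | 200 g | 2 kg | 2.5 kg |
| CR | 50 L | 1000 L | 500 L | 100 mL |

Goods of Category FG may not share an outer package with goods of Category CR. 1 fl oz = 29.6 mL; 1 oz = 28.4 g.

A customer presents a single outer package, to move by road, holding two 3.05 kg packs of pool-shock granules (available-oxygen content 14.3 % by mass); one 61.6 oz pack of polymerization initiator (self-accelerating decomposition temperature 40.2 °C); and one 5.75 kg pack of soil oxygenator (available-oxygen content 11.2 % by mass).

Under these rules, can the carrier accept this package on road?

Pool-shock granules: available-oxygen content 14.3 % by mass ≥ 8.5 % by mass → Category OX (Oxidizer).
With self-accelerating decomposition temperature 40.2 °C (≤ 50 °C), the polymerization initiator falls in Category SR.
With available-oxygen content 11.2 % by mass (≥ 8.5 % by mass), the soil oxygenator falls in Category OX.
Total Category OX: (two 3.05 kg packs = 6.1 kg) + 5.75 kg = 11.85 kg.
11.85 kg exceeds the road limit of 10 kg for Category OX.
Category SR quantity: one 61.6 oz pack = 1749.44 g.
That is within the Category SR road limit of 2.5 kg.
The segregation rule (Category FG with Category CR) does not apply to Category OX with Category SR.

No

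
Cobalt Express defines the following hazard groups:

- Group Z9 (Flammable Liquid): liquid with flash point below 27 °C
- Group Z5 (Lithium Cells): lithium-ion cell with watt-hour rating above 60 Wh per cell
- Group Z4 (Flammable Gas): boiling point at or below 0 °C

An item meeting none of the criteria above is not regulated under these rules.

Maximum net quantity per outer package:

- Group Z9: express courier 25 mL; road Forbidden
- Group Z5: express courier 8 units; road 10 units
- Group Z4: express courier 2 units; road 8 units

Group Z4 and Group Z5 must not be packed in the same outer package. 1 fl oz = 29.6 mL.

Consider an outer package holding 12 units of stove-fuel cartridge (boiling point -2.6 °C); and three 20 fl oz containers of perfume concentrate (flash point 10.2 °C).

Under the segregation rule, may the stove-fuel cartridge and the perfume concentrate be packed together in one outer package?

Yes

Boiling point -2.6 °C meets the Group Z4 criterion (Flammable Gas), so the stove-fuel cartridge is Group Z4.
The perfume concentrate has flash point 10.2 °C, which is < 27 °C, so it is Group Z9 (Flammable Liquid).
No segregation rule bars Group Z4 with Group Z9.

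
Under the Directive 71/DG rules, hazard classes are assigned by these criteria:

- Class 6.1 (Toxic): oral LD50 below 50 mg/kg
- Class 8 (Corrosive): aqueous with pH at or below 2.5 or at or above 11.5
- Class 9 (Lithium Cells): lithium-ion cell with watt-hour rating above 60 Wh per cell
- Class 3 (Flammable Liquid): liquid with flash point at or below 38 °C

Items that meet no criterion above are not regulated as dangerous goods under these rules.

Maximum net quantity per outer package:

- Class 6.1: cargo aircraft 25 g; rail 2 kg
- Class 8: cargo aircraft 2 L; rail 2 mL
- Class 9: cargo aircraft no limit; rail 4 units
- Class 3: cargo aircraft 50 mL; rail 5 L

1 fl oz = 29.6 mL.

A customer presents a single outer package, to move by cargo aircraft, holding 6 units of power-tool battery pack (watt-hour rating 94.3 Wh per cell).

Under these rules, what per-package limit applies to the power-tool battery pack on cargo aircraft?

Watt-hour rating 94.3 Wh per cell meets the Class 9 criterion (Lithium Cells), so the power-tool battery pack is Class 9.
The cargo aircraft limit for Class 9 is no limit.

no limit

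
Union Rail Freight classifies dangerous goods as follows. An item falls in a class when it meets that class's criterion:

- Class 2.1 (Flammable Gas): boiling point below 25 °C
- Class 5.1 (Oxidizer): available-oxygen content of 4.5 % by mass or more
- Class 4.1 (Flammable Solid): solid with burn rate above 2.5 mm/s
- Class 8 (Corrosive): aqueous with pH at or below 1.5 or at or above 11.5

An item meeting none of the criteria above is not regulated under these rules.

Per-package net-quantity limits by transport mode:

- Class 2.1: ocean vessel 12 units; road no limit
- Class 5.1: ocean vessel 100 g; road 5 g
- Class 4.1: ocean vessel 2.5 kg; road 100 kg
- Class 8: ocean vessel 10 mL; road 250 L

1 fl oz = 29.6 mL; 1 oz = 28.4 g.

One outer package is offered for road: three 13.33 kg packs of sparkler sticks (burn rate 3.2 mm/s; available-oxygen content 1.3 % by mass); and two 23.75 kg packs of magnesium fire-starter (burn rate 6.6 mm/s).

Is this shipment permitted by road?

Burn rate 3.2 mm/s meets the Class 4.1 criterion (Flammable Solid), so the sparkler sticks are Class 4.1.
With burn rate 6.6 mm/s (> 2.5 mm/s), the magnesium fire-starter falls in Class 4.1.
Class 4.1 net quantity: (three 13.33 kg packs = 39.99 kg) + (two 23.75 kg packs = 47.5 kg) = 87.49 kg.
That is within the Class 4.1 road limit of 100 kg.

Yes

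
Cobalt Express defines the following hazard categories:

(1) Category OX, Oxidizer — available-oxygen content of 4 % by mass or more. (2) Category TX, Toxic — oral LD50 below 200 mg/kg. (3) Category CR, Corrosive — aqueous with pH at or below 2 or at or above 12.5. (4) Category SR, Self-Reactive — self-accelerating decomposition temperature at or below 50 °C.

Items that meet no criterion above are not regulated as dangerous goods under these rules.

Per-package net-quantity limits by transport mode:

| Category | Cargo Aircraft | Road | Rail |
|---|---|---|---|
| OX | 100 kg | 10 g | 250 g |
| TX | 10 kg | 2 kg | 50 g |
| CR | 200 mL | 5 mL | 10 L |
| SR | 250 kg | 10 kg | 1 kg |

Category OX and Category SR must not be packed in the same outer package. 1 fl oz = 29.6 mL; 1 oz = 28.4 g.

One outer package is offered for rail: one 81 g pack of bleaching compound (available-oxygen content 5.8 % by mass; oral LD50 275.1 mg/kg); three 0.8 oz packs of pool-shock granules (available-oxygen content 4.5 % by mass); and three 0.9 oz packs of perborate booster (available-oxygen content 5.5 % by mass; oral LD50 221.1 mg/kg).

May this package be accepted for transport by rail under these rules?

Yes

The bleaching compound has available-oxygen content 5.8 % by mass, which is ≥ 4 % by mass, so it is Category OX (Oxidizer).
Available-oxygen content 4.5 % by mass meets the Category OX criterion (Oxidizer), so the pool-shock granules are Category OX.
The perborate booster has available-oxygen content 5.5 % by mass, which is ≥ 4 % by mass, so it is Category OX (Oxidizer).
Total Category OX: 81 g + (three 0.8 oz packs = 68.16 g) + (three 0.9 oz packs = 76.68 g) = 225.84 g.
225.84 g is within the rail limit of 250 g for Category OX.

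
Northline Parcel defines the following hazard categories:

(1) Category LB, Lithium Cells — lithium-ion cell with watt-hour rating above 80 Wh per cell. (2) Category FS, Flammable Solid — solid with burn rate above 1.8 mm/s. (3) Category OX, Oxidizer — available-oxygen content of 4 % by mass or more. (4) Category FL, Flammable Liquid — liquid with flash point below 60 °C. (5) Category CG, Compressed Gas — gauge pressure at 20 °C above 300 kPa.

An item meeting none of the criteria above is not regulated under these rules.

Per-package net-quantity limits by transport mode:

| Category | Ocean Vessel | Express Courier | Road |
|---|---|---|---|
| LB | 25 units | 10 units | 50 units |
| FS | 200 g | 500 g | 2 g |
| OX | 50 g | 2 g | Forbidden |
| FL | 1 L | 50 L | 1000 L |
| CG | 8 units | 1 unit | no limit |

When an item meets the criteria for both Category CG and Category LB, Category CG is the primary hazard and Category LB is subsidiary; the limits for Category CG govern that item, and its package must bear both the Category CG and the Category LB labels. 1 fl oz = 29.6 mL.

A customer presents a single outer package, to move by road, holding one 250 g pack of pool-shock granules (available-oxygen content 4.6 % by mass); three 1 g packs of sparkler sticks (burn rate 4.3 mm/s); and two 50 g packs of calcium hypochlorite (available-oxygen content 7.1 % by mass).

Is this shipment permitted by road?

Pool-shock granules: available-oxygen content 4.6 % by mass ≥ 4 % by mass → Category OX (Oxidizer).
The sparkler sticks have burn rate 4.3 mm/s, which is > 1.8 mm/s, so they are Category FS (Flammable Solid).
Available-oxygen content 7.1 % by mass meets the Category OX criterion (Oxidizer), so the calcium hypochlorite is Category OX.
Category FS quantity: three 1 g packs = 3 g.
3 g > 2 g (road limit, Category FS) — over the limit.
Total Category OX: 250 g + (two 50 g packs = 100 g) = 350 g.
Category OX is Forbidden by road.

No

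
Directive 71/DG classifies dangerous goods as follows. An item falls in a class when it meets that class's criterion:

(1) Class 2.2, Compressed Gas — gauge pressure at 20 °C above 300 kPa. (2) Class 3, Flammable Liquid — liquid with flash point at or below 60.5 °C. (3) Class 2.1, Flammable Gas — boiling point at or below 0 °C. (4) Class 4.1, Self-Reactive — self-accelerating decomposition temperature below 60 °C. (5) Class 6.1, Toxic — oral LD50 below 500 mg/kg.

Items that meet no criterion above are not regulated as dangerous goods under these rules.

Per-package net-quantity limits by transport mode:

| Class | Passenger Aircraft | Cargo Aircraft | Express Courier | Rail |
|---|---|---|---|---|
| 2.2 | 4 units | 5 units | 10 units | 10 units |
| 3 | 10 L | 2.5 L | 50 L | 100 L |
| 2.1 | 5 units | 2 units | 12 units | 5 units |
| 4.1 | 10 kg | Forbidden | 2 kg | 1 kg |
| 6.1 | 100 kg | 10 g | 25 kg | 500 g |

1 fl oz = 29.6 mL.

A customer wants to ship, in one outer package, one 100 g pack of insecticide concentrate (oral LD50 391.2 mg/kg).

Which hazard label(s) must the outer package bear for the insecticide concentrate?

Class 6.1

Oral LD50 391.2 mg/kg meets the Class 6.1 criterion (Toxic), so the insecticide concentrate is Class 6.1.
Only the Class 6.1 label is required.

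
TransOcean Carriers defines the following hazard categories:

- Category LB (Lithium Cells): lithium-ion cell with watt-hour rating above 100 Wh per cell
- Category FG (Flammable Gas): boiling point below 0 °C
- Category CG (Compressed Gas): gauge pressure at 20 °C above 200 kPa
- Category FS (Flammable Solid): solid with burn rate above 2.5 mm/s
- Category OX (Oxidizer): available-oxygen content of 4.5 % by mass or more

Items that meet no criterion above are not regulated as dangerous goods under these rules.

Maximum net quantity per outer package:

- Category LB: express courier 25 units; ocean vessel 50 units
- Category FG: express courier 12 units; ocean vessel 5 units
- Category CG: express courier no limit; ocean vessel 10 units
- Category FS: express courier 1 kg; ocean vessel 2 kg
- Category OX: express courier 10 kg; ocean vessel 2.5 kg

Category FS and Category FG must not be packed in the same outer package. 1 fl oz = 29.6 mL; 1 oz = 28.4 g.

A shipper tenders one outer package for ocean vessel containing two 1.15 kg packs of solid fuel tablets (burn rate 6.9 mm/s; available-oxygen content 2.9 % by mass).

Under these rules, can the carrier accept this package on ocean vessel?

Solid fuel tablets: burn rate 6.9 mm/s > 2.5 mm/s → Category FS (Flammable Solid).
Category FS quantity: two 1.15 kg packs = 2.3 kg.
That exceeds the Category FS ocean vessel limit of 2 kg.

No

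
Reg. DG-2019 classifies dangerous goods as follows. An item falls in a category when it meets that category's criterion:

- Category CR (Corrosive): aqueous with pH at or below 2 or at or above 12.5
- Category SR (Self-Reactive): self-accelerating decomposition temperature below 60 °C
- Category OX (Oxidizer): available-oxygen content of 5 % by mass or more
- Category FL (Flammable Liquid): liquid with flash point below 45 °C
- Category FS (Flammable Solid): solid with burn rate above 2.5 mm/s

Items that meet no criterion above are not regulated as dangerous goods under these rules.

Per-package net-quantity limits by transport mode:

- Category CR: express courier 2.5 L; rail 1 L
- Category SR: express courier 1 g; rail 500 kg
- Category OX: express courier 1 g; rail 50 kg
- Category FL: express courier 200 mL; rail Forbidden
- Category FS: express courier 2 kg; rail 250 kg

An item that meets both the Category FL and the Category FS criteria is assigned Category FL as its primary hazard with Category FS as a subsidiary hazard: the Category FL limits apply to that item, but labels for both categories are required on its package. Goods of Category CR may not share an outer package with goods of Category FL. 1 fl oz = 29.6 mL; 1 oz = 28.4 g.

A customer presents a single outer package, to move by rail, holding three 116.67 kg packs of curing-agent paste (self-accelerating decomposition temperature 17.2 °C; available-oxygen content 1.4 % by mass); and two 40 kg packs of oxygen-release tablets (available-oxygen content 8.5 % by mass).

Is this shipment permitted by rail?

Curing-agent paste: self-accelerating decomposition temperature 17.2 °C < 60 °C → Category SR (Self-Reactive).
With available-oxygen content 8.5 % by mass (≥ 5 % by mass), the oxygen-release tablets fall in Category OX.
Category OX quantity: two 40 kg packs = 80 kg.
80 kg exceeds the rail limit of 50 kg for Category OX.
Category SR quantity: three 116.67 kg packs = 350.01 kg.
350.01 kg ≤ 500 kg (rail limit, Category SR) — within limit.
The segregation rule (Category CR with Category FL) does not apply to Category OX with Category SR.

No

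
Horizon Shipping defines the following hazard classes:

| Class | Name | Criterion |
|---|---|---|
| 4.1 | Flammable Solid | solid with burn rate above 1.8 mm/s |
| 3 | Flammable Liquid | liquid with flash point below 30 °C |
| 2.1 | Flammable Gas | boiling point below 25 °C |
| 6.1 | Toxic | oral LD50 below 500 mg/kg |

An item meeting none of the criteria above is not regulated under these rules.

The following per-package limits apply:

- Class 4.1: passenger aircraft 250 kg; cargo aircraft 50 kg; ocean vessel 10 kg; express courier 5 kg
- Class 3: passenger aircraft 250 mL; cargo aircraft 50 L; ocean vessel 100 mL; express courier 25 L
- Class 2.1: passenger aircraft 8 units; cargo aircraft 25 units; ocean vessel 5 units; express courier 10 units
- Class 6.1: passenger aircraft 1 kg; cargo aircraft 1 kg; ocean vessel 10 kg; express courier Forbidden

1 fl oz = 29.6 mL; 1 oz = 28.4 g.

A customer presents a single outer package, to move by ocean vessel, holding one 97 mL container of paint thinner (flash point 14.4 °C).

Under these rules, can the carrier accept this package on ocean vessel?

Yes

Paint thinner: flash point 14.4 °C < 30 °C → Class 3 (Flammable Liquid).
Class 3 quantity: 97 mL.
That is within the Class 3 ocean vessel limit of 100 mL.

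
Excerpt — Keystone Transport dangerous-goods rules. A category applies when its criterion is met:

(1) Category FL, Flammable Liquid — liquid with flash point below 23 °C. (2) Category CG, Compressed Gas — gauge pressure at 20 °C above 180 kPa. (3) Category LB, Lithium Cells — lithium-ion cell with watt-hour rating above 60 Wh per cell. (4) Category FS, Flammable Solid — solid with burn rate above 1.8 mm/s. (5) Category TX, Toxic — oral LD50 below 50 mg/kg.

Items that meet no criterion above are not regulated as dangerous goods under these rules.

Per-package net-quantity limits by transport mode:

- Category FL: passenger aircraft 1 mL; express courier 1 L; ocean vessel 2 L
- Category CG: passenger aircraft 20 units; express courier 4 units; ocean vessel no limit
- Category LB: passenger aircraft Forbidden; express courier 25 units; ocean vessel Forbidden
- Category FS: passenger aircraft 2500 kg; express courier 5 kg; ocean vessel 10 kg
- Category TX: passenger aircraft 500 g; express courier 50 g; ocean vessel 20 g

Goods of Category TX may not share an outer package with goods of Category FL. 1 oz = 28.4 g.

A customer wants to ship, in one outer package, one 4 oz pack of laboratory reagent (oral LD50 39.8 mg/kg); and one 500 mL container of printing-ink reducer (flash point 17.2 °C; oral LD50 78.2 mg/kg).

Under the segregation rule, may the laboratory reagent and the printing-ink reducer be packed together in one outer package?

No

With oral LD50 39.8 mg/kg (< 50 mg/kg), the laboratory reagent falls in Category TX.
The printing-ink reducer has flash point 17.2 °C, which is < 23 °C, so it is Category FL (Flammable Liquid).
Category TX and Category FL may not share an outer package.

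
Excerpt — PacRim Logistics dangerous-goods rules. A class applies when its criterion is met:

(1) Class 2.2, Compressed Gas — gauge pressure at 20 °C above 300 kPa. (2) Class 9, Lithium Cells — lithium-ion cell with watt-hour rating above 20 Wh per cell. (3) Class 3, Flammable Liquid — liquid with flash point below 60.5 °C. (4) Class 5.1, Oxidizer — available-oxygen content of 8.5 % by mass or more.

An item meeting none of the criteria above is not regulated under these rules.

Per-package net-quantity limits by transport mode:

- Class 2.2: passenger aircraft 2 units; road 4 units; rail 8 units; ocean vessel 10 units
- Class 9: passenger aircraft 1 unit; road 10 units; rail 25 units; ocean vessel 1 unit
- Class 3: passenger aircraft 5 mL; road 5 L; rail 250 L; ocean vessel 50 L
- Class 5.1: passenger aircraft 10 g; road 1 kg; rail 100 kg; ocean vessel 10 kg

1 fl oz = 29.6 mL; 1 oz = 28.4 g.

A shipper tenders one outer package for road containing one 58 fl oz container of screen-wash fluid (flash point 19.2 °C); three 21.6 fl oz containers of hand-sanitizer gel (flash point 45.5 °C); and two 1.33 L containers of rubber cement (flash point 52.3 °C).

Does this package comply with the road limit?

No

Screen-wash fluid: flash point 19.2 °C < 60.5 °C → Class 3 (Flammable Liquid).
The hand-sanitizer gel has flash point 45.5 °C, which is < 60.5 °C, so it is Class 3 (Flammable Liquid).
Flash point 52.3 °C meets the Class 3 criterion (Flammable Liquid), so the rubber cement is Class 3.
Total Class 3: (one 58 fl oz container = 1716.8 mL) + (three 21.6 fl oz containers = 1918.08 mL) + (two 1.33 L containers = 2.66 L) = 6294.88 mL.
6294.88 mL exceeds the road limit of 5 L for Class 3.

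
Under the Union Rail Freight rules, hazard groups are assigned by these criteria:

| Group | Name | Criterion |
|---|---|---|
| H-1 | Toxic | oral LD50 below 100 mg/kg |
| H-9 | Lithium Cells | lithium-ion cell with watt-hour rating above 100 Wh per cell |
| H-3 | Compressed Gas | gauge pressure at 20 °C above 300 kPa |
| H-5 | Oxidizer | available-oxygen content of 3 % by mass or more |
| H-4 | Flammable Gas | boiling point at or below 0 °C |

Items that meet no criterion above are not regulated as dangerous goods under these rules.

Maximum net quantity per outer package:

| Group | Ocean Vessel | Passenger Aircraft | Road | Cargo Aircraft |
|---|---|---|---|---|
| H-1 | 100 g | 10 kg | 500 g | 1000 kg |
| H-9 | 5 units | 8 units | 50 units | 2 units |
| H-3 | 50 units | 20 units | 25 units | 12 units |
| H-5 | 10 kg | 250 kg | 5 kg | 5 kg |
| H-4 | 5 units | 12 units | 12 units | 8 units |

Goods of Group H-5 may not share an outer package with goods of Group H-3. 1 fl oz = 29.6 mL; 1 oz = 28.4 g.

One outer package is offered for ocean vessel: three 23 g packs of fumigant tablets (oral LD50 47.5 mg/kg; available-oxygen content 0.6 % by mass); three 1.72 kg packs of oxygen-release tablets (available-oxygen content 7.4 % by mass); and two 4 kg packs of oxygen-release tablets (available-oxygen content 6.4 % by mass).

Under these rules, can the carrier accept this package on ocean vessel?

No

With oral LD50 47.5 mg/kg (< 100 mg/kg), the fumigant tablets fall in Group H-1.
Available-oxygen content 7.4 % by mass meets the Group H-5 criterion (Oxidizer), so the oxygen-release tablets are Group H-5.
The oxygen-release tablets have available-oxygen content 6.4 % by mass, which is ≥ 3 % by mass, so they are Group H-5 (Oxidizer).
Group H-5 net quantity: (three 1.72 kg packs = 5.16 kg) + (two 4 kg packs = 8 kg) = 13.16 kg.
That exceeds the Group H-5 ocean vessel limit of 10 kg.
Group H-1 quantity: three 23 g packs = 69 g.
That is within the Group H-1 ocean vessel limit of 100 g.
The segregation rule (Group H-5 with Group H-3) does not apply to Group H-5 with Group H-1.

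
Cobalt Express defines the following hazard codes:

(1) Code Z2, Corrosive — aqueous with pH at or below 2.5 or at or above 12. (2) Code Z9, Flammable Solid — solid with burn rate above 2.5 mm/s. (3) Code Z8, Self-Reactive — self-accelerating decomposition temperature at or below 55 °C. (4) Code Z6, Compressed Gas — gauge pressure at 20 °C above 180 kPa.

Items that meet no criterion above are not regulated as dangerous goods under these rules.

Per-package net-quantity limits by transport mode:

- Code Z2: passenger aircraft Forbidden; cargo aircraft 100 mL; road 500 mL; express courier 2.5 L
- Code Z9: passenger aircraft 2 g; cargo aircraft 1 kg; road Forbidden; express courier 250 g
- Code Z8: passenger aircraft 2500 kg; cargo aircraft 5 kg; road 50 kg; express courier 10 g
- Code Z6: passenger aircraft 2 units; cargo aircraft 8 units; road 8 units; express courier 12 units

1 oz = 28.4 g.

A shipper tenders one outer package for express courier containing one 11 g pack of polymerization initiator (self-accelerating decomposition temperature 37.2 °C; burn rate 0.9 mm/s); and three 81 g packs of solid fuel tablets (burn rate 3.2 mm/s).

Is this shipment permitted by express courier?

No

With self-accelerating decomposition temperature 37.2 °C (≤ 55 °C), the polymerization initiator falls in Code Z8.
Burn rate 3.2 mm/s meets the Code Z9 criterion (Flammable Solid), so the solid fuel tablets are Code Z9.
Code Z8 quantity: 11 g.
11 g exceeds the express courier limit of 10 g for Code Z8.
Code Z9 quantity: three 81 g packs = 243 g.
That is within the Code Z9 express courier limit of 250 g.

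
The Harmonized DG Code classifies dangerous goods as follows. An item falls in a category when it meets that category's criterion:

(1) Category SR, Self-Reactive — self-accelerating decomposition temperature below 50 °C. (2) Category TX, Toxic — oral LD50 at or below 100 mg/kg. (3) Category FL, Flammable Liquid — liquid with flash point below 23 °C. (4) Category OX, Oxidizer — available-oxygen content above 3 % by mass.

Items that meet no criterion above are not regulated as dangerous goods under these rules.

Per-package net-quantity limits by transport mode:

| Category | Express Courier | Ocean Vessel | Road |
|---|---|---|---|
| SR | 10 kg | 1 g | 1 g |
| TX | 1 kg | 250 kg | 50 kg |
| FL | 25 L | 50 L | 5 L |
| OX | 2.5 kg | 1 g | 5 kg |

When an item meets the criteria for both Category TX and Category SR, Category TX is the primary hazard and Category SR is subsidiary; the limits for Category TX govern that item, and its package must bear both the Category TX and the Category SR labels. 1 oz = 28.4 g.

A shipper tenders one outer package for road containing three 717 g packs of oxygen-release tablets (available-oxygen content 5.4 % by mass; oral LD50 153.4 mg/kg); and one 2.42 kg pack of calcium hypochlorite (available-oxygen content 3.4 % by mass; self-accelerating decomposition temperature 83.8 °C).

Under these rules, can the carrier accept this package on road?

Oxygen-release tablets: available-oxygen content 5.4 % by mass > 3 % by mass → Category OX (Oxidizer).
With available-oxygen content 3.4 % by mass (> 3 % by mass), the calcium hypochlorite falls in Category OX.
Category OX net quantity: (three 717 g packs = 2.151 kg) + 2.42 kg = 4.571 kg.
4.571 kg is within the road limit of 5 kg for Category OX.

Yes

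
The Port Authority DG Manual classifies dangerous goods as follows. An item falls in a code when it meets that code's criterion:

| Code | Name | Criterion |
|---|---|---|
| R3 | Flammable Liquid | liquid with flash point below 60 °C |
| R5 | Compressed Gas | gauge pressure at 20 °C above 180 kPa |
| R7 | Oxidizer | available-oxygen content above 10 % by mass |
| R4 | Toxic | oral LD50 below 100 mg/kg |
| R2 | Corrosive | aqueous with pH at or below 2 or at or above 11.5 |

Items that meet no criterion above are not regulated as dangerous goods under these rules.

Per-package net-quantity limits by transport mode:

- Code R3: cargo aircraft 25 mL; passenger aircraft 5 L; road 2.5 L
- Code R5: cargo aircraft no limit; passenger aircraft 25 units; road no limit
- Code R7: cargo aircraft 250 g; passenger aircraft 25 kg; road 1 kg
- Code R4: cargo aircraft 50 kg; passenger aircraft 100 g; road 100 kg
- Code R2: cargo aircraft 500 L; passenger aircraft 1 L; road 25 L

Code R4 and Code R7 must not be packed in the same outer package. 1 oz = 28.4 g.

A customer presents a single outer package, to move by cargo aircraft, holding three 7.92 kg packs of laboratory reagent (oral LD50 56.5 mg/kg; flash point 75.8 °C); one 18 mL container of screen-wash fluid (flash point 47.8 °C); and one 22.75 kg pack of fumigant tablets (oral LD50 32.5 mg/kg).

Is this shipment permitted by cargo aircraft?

Laboratory reagent: oral LD50 56.5 mg/kg < 100 mg/kg → Code R4 (Toxic).
The screen-wash fluid has flash point 47.8 °C, which is < 60 °C, so it is Code R3 (Flammable Liquid).
With oral LD50 32.5 mg/kg (< 100 mg/kg), the fumigant tablets fall in Code R4.
Code R4 net quantity: (three 7.92 kg packs = 23.76 kg) + 22.75 kg = 46.51 kg.
46.51 kg is within the cargo aircraft limit of 50 kg for Code R4.
Code R3 quantity: 18 mL.
18 mL ≤ 25 mL (cargo aircraft limit, Code R3) — within limit.
The segregation rule (Code R4 with Code R7) does not apply to Code R4 with Code R3.
Every hazard code is within its cargo aircraft limit and no segregation rule is violated.

Yes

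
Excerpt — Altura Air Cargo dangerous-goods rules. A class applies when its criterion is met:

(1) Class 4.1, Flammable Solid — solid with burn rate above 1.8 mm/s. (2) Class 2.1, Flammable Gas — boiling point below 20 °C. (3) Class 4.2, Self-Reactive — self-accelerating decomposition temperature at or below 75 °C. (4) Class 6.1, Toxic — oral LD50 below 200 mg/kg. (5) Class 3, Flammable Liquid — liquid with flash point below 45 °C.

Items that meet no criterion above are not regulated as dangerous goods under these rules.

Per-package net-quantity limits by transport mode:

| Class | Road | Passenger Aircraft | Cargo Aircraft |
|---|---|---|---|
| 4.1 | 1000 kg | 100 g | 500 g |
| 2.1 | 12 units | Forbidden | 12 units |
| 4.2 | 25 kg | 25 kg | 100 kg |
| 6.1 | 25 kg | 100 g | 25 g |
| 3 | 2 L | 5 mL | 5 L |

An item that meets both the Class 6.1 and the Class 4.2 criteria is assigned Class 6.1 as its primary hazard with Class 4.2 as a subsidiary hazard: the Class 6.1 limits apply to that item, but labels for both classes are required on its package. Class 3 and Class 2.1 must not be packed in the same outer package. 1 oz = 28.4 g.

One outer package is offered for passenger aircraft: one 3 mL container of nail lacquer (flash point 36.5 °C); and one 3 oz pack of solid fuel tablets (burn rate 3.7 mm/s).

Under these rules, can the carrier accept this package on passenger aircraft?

The nail lacquer has flash point 36.5 °C, which is < 45 °C, so it is Class 3 (Flammable Liquid).
Solid fuel tablets: burn rate 3.7 mm/s > 1.8 mm/s → Class 4.1 (Flammable Solid).
Class 3 quantity: 3 mL.
That is within the Class 3 passenger aircraft limit of 5 mL.
Class 4.1 quantity: one 3 oz pack = 85.2 g.
85.2 g ≤ 100 g (passenger aircraft limit, Class 4.1) — within limit.
The segregation rule (Class 3 with Class 2.1) does not apply to Class 3 with Class 4.1.
Every hazard class is within its passenger aircraft limit and no segregation rule is violated.

Yes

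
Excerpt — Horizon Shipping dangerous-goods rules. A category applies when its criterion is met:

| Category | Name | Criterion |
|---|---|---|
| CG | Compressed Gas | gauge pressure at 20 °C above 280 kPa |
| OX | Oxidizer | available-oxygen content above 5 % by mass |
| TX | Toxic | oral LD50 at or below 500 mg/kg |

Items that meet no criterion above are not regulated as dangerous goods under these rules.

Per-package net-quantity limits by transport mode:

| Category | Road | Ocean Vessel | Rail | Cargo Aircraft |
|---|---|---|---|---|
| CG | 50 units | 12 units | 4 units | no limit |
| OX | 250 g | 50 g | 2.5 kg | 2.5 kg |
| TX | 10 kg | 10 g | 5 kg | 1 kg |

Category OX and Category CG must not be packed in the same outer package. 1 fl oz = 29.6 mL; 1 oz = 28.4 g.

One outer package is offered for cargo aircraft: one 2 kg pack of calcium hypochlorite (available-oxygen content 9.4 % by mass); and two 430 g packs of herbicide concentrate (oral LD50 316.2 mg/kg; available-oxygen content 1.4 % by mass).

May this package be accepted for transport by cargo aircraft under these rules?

Yes

With available-oxygen content 9.4 % by mass (> 5 % by mass), the calcium hypochlorite falls in Category OX.
With oral LD50 316.2 mg/kg (≤ 500 mg/kg), the herbicide concentrate falls in Category TX.
Category TX quantity: two 430 g packs = 860 g.
That is within the Category TX cargo aircraft limit of 1 kg.
Category OX quantity: 2 kg.
2 kg is within the cargo aircraft limit of 2.5 kg for Category OX.
The segregation rule (Category OX with Category CG) does not apply to Category TX with Category OX.
Every hazard category is within its cargo aircraft limit and no segregation rule is violated.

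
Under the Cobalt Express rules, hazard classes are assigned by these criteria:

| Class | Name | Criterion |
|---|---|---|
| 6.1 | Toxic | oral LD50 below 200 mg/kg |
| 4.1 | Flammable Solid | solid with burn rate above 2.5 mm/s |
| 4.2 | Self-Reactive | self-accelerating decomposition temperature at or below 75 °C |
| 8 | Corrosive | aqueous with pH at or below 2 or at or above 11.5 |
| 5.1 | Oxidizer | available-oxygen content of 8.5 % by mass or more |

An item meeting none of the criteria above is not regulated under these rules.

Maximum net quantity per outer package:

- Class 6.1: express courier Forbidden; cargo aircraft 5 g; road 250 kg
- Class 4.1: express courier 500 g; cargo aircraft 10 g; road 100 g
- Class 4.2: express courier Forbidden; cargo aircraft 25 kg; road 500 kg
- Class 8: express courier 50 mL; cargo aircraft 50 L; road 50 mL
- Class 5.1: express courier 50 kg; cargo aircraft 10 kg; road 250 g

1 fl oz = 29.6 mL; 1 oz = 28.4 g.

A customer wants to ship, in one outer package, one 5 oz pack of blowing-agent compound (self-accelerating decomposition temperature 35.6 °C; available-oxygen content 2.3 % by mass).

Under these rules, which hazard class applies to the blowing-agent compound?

The blowing-agent compound has self-accelerating decomposition temperature 35.6 °C, which is ≤ 75 °C, so it is Class 4.2 (Self-Reactive).

Class 4.2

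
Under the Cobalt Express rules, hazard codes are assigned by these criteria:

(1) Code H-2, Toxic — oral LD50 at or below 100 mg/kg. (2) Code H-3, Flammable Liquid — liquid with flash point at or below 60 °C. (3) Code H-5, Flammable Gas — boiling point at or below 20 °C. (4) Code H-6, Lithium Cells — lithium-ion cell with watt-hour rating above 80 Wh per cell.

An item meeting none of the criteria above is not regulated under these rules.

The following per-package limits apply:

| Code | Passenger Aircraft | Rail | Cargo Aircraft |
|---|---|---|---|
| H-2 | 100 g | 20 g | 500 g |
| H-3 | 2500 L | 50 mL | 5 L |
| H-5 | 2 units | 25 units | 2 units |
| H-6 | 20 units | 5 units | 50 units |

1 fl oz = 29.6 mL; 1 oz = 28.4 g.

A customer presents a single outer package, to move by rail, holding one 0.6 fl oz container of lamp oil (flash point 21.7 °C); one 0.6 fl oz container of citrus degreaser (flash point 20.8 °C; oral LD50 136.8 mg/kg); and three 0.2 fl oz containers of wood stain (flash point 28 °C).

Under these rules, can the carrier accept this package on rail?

The lamp oil has flash point 21.7 °C, which is ≤ 60 °C, so it is Code H-3 (Flammable Liquid).
Flash point 20.8 °C meets the Code H-3 criterion (Flammable Liquid), so the citrus degreaser is Code H-3.
Wood stain: flash point 28 °C ≤ 60 °C → Code H-3 (Flammable Liquid).
Total Code H-3: (one 0.6 fl oz container = 17.76 mL) + (one 0.6 fl oz container = 17.76 mL) + (three 0.2 fl oz containers = 17.76 mL) = 53.28 mL.
53.28 mL > 50 mL (rail limit, Code H-3) — over the limit.

No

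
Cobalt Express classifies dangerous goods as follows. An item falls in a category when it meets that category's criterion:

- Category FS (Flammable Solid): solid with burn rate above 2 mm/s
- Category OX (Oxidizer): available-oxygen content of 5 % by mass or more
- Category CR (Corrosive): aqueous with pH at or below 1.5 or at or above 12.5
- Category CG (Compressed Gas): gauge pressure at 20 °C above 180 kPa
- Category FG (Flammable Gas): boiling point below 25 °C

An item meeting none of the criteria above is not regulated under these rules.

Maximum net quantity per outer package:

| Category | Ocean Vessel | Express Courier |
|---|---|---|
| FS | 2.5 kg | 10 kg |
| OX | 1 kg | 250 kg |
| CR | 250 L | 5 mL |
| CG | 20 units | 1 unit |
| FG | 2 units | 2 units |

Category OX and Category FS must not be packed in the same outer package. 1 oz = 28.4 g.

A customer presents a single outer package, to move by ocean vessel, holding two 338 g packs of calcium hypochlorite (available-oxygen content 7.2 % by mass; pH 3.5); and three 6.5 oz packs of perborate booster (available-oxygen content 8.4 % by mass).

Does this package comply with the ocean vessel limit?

No

The calcium hypochlorite has available-oxygen content 7.2 % by mass, which is ≥ 5 % by mass, so it is Category OX (Oxidizer).
Perborate booster: available-oxygen content 8.4 % by mass ≥ 5 % by mass → Category OX (Oxidizer).
Total Category OX: (two 338 g packs = 676 g) + (three 6.5 oz packs = 553.8 g) = 1229.8 g.
That exceeds the Category OX ocean vessel limit of 1 kg.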